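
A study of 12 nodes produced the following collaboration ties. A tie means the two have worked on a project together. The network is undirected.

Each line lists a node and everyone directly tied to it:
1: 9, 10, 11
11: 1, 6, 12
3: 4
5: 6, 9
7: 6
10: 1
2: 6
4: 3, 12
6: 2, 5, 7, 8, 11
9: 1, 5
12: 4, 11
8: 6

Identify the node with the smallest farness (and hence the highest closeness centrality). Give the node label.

Farness (sum of distances to all others) for each node — 1:25, 2:31, 3:44, 4:34, 5:27, 6:21, 7:31, 8:31, 9:29, 10:35, 11:20, 12:26.
The smallest farness is 20, for 11, so 11 has the highest closeness.

11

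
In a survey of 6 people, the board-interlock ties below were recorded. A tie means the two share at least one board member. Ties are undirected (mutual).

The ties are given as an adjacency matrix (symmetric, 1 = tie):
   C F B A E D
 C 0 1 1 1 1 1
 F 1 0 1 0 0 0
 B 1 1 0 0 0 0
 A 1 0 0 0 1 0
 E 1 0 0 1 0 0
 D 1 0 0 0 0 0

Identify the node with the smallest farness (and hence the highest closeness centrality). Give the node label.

C

Farness (sum of distances to all others) for each node — A:8, B:8, C:5, D:9, E:8, F:8.
The smallest farness is 5, for C, so C has the highest closeness.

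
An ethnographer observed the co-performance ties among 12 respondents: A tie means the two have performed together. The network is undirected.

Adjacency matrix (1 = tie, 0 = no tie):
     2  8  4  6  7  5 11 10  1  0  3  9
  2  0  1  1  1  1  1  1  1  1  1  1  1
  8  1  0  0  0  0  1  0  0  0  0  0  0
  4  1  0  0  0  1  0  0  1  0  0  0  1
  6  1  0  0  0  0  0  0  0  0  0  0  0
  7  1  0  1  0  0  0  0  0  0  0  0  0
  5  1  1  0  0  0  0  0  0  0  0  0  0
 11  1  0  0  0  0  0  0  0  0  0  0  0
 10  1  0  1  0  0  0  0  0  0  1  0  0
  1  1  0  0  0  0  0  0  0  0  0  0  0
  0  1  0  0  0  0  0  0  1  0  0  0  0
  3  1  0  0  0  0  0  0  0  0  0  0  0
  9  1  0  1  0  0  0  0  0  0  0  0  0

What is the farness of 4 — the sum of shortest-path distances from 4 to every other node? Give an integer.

Distances from 4: 0:2, 1:2, 2:1, 3:2, 5:2, 6:2, 7:1, 8:2, 9:1, 10:1, 11:2.
Sum = 2 + 2 + 1 + 2 + 2 + 2 + 1 + 2 + 1 + 1 + 2 = 18.

18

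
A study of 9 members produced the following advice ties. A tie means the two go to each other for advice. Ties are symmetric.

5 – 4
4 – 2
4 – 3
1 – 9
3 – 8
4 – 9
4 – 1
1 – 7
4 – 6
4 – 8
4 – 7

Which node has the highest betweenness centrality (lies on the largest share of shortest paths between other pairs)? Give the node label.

4

Unnormalized betweenness of each node: 1:1/2, 2:0, 3:0, 4:49/2, 5:0, 6:0, 7:0, 8:0, 9:0.
4 has the largest value, 49/2, making it the main broker — the node through which the most shortest paths run.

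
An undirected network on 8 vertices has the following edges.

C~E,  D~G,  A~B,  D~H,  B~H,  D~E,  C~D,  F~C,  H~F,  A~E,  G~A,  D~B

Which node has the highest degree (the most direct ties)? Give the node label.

Degrees — A:3, B:3, C:3, D:5, E:3, F:2, G:2, H:3.
The maximum is 5, attained only by D.

D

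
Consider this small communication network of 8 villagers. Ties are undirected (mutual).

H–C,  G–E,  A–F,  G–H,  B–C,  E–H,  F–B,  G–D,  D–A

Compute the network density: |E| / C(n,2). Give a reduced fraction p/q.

There are 9 edges and 8 nodes, so the maximum possible is C(8,2) = 28.
Density = 9/28.

9/28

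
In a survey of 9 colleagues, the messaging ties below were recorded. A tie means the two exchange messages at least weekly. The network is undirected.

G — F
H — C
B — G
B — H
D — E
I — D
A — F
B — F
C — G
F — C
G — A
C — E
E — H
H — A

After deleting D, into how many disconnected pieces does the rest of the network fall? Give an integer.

Without D, the remaining ties split the others into: {A, B, C, E, F, G, H}; {I}.
That's 2 separate components.

2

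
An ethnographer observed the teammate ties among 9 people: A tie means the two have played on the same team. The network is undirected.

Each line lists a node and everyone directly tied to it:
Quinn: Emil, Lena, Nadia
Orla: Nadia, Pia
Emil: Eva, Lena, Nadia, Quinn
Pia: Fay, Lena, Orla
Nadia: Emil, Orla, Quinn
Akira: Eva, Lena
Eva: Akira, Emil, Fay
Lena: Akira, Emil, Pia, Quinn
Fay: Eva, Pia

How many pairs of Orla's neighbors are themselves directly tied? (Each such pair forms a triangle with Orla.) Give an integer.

Orla's neighbors are Nadia and Pia, but none of them are tied to each other, so no triangle contains Orla.

0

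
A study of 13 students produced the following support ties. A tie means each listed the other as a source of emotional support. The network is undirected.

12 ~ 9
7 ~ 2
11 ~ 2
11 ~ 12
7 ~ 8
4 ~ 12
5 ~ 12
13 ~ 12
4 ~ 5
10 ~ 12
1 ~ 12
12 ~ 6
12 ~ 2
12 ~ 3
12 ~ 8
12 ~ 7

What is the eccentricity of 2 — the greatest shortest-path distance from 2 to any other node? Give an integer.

Distances from 2: 1:2, 3:2, 4:2, 5:2, 6:2, 7:1, 8:2, 9:2, 10:2, 11:1, 12:1, 13:2.
The largest is 2 (to 3, 13, 8, 5, 10, 4, 9, 1, and 6), so the eccentricity of 2 is 2.

2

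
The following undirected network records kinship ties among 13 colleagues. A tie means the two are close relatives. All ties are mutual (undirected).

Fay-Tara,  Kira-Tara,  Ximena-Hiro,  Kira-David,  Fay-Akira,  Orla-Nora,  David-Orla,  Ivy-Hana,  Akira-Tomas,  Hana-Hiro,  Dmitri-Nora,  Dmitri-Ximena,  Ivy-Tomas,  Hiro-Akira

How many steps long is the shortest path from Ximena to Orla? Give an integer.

3

One shortest route is Ximena – Dmitri – Nora – Orla, which uses 3 edges, and at distance 2 from Ximena we only reach {Akira, Hana, Nora}, which does not include Orla. So d(Ximena,Orla) = 3.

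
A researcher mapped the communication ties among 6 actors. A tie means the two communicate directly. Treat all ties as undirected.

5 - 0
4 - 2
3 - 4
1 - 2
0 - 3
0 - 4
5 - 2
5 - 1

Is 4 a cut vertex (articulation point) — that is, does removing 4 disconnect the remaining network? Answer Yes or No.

Even without 4, every remaining node can still reach every other (the residual graph is connected), so 4 is not a cut vertex.

No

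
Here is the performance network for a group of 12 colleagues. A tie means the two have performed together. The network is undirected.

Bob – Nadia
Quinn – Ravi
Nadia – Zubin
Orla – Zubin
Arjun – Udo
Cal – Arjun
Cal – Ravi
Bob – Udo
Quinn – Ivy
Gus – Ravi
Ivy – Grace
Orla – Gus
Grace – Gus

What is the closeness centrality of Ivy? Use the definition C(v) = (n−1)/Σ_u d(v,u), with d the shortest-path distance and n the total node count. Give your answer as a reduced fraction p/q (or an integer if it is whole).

Distances from Ivy: Arjun:4, Bob:6, Cal:3, Grace:1, Gus:2, Nadia:5, Orla:3, Quinn:1, Ravi:2, Udo:5, Zubin:4. Sum = 36.
n = 12, so closeness = 11/36.

11/36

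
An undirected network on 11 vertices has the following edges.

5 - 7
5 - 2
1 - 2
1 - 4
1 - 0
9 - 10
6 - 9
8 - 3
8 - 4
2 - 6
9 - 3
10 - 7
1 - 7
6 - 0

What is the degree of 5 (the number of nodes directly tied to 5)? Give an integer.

2

5 is directly tied to 2 and 7. That is 2 neighbors, so the degree of 5 is 2.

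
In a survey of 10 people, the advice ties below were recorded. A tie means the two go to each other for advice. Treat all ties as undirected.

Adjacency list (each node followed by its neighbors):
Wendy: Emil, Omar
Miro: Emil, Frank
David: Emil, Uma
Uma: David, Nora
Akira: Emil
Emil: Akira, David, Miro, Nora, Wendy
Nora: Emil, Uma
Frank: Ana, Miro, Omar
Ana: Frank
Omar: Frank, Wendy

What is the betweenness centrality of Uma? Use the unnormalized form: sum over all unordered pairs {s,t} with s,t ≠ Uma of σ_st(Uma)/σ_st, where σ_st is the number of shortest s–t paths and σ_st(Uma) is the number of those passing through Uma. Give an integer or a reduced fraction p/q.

Pairs whose geodesics pass through Uma — David–Nora: 1/2.
All other pairs contribute 0.
Summing the contributions gives betweenness(Uma) = 1/2.

1/2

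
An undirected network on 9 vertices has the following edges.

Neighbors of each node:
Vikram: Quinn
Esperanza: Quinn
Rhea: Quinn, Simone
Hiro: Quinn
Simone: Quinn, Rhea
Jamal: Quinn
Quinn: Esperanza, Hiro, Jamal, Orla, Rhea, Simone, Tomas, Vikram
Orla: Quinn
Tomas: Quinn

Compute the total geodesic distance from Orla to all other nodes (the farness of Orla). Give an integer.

15

Distances from Orla: Esperanza:2, Hiro:2, Jamal:2, Quinn:1, Rhea:2, Simone:2, Tomas:2, Vikram:2.
Sum = 2 + 2 + 2 + 1 + 2 + 2 + 2 + 2 = 15.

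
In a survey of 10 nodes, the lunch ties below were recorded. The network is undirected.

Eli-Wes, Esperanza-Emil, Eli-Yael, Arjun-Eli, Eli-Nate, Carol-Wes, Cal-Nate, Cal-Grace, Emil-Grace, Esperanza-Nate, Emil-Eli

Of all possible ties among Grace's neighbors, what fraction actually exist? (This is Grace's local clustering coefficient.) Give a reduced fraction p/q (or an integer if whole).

0

Grace's neighbors: Cal and Emil (k = 2).
Possible neighbor pairs: C(2,2) = 1. Edges among them: none → e = 0.
Clustering(Grace) = 0/1.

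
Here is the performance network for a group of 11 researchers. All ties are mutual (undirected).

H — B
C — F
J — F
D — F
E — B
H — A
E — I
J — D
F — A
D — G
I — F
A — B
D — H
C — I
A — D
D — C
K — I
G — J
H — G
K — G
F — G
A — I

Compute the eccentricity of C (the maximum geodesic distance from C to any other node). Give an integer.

Distances from C: A:2, B:3, D:1, E:2, F:1, G:2, H:2, I:1, J:2, K:2.
The largest is 3 (to B), so the eccentricity of C is 3.

3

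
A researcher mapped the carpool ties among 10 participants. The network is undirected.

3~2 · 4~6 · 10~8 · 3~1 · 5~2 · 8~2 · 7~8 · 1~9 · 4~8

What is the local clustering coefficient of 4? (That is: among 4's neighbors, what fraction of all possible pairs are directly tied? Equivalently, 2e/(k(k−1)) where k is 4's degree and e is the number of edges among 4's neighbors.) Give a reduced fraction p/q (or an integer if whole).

0

4's neighbors: 6 and 8 (k = 2).
Possible neighbor pairs: C(2,2) = 1. Edges among them: none → e = 0.
Clustering(4) = 0/1.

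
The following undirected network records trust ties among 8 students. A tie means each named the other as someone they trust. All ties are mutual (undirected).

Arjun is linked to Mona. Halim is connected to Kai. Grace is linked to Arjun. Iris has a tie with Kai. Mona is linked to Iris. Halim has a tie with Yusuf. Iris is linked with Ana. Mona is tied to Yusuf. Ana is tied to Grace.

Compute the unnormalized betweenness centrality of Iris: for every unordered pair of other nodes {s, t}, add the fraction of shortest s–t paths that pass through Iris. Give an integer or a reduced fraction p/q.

15/2

Pairs whose geodesics pass through Iris — Yusuf–Ana: 1; Mona–Ana: 1; Mona–Kai: 1; Arjun–Kai: 1; Grace–Kai: 1; Grace–Halim: 1/2; Ana–Kai: 1; Ana–Halim: 1.
All other pairs contribute 0.
Summing the contributions gives betweenness(Iris) = 15/2.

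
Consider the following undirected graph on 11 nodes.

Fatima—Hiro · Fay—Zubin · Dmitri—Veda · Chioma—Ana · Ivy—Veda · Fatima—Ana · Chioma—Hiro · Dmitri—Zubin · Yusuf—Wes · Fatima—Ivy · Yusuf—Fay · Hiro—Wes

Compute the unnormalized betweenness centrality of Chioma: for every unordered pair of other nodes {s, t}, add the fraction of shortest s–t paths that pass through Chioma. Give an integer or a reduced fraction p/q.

2

Pairs whose geodesics pass through Chioma — Fay–Ana: 1/2; Ana–Hiro: 1/2; Ana–Wes: 1/2; Ana–Yusuf: 1/2.
All other pairs contribute 0.
Summing the contributions gives betweenness(Chioma) = 2.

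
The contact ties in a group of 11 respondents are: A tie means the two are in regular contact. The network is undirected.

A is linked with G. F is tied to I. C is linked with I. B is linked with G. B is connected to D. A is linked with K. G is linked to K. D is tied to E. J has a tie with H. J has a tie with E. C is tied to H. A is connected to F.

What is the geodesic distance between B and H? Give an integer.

One shortest route is B – D – E – J – H, which uses 4 edges, and at distance 3 from B we only reach {F, J}, which does not include H. So d(B,H) = 4.

4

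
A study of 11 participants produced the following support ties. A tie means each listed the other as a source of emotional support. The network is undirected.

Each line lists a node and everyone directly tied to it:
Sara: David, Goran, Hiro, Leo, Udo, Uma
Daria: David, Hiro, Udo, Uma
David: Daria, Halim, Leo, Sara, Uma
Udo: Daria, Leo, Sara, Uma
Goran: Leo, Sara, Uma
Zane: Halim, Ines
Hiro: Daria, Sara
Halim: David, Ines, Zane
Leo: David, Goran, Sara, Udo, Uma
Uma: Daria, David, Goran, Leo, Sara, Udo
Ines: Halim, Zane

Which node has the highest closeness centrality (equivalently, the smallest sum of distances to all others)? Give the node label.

David

Farness (sum of distances to all others) for each node — Daria:18, David:15, Goran:22, Halim:20, Hiro:23, Ines:28, Leo:17, Sara:16, Udo:21, Uma:16, Zane:28.
The smallest farness is 15, for David, so David has the highest closeness.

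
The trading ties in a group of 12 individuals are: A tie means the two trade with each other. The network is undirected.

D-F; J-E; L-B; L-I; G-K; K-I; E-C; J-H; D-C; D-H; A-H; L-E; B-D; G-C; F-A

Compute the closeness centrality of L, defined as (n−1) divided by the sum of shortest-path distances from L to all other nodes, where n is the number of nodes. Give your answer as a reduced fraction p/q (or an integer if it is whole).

Distances from L: A:4, B:1, C:2, D:2, E:1, F:3, G:3, H:3, I:1, J:2, K:2. Sum = 24.
n = 12, so closeness = 11/24.

11/24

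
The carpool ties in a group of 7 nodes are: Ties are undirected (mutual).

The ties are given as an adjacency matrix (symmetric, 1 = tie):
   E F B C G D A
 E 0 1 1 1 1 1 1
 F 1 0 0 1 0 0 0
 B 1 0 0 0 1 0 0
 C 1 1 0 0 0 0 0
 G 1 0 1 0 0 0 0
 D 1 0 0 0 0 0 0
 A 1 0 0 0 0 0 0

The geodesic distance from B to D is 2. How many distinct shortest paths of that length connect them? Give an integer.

The shortest distance is 2, and the only length-2 path is B–E–D. So there is exactly 1 shortest path.

1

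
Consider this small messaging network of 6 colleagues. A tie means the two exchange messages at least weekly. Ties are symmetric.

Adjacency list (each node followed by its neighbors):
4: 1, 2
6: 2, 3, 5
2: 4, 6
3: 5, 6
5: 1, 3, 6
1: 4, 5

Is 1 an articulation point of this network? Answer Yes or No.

No

Even without 1, every remaining node can still reach every other (the residual graph is connected), so 1 is not a cut vertex.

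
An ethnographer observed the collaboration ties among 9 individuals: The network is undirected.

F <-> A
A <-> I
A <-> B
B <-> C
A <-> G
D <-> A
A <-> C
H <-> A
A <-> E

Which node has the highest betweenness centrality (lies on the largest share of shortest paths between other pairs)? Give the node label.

Unnormalized betweenness of each node: A:27, B:0, C:0, D:0, E:0, F:0, G:0, H:0, I:0.
A has the largest value, 27, making it the main broker — the node through which the most shortest paths run.

A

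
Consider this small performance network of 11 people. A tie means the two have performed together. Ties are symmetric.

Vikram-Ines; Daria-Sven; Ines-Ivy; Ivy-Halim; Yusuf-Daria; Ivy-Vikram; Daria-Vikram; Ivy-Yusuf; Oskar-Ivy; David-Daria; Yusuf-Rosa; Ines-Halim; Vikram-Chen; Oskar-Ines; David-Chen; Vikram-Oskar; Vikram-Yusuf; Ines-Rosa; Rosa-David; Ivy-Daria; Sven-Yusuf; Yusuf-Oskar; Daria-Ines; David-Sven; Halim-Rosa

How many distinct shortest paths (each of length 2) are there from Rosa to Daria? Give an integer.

The shortest distance is 2. The length-2 paths are: Rosa–Ines–Daria; Rosa–David–Daria; Rosa–Yusuf–Daria.
That gives 3 distinct shortest paths.

3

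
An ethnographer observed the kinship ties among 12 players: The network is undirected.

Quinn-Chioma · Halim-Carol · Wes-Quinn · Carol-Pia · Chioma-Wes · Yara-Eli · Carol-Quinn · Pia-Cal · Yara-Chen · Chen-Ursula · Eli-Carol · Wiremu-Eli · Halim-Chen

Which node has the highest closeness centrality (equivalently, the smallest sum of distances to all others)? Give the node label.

Carol

Farness (sum of distances to all others) for each node — Cal:37, Carol:19, Chen:28, Chioma:34, Eli:23, Halim:24, Pia:27, Quinn:25, Ursula:38, Wes:34, Wiremu:33, Yara:28.
The smallest farness is 19, for Carol, so Carol has the highest closeness.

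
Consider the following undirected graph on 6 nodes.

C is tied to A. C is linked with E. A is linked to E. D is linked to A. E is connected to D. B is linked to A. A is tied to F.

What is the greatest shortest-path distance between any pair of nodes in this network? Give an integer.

2

Eccentricity of each node (its greatest distance to any other): A:1, B:2, C:2, D:2, E:2, F:2.
The maximum eccentricity is 2, realized for instance by the pair B–E via B – A – E. So the diameter is 2.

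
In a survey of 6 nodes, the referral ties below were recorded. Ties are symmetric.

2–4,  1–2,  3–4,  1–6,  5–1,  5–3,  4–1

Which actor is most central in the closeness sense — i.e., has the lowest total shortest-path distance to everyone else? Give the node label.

Farness (sum of distances to all others) for each node — 1:6, 2:8, 3:9, 4:7, 5:8, 6:10.
The smallest farness is 6, for 1, so 1 has the highest closeness.

1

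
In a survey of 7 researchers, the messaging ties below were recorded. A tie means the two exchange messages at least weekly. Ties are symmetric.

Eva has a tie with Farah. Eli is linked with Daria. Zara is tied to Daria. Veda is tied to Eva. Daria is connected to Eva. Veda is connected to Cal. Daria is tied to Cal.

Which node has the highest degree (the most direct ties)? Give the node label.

Daria

Degrees — Cal:2, Daria:4, Eli:1, Eva:3, Farah:1, Veda:2, Zara:1.
The maximum is 4, attained only by Daria.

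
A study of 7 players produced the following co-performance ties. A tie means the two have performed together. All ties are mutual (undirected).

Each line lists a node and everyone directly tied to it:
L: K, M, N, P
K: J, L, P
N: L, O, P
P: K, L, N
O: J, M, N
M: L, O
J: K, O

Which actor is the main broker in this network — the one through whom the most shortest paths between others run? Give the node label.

L

Unnormalized betweenness of each node: J:1, K:2, L:3, M:1/2, N:3/2, O:5/2, P:1/2.
L has the largest value, 3, making it the main broker — the node through which the most shortest paths run.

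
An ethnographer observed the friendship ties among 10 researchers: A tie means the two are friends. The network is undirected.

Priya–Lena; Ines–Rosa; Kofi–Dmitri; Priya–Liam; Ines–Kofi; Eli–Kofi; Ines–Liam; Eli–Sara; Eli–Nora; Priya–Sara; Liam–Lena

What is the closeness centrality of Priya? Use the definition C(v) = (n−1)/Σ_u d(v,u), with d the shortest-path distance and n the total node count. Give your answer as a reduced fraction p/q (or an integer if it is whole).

Distances from Priya: Dmitri:4, Eli:2, Ines:2, Kofi:3, Lena:1, Liam:1, Nora:3, Rosa:3, Sara:1. Sum = 20.
n = 10, so closeness = 9/20.

9/20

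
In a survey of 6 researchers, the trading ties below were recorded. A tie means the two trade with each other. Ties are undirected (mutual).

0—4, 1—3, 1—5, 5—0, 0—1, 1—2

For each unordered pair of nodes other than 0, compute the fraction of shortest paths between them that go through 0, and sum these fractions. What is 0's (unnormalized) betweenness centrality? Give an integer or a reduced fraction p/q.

4

Pairs whose geodesics pass through 0 — 1–4: 1; 3–4: 1; 4–2: 1; 4–5: 1.
All other pairs contribute 0.
Summing the contributions gives betweenness(0) = 4.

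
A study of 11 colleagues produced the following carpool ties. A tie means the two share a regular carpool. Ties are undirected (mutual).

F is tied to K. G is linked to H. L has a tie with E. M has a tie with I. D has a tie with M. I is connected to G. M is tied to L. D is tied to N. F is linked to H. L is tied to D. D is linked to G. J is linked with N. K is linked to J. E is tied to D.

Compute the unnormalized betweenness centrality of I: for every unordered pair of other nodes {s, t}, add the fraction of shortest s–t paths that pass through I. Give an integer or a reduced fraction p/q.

3/2

Pairs whose geodesics pass through I — M–G: 1/2; M–H: 1/2; M–F: 1/2.
All other pairs contribute 0.
Summing the contributions gives betweenness(I) = 3/2.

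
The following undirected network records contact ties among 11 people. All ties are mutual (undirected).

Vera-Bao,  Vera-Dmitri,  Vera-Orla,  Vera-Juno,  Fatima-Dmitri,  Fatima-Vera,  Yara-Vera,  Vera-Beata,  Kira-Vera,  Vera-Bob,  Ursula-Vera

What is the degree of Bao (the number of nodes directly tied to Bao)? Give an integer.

Bao is directly tied to Vera. That is 1 neighbor, so the degree of Bao is 1.

1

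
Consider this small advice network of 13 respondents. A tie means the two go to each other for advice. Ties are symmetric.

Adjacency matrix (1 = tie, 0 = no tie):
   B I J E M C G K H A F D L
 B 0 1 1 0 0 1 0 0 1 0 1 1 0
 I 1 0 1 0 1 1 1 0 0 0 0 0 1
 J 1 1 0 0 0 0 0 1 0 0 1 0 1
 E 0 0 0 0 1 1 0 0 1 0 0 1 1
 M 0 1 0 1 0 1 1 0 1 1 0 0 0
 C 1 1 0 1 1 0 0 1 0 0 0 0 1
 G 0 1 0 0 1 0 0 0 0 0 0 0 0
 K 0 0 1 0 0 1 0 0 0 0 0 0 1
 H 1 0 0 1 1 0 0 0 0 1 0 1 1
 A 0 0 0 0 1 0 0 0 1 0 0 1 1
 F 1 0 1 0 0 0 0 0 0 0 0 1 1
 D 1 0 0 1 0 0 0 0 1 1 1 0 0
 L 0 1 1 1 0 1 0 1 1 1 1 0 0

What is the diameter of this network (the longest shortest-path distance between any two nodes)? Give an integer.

Eccentricity of each node (its greatest distance to any other): A:2, B:2, C:2, D:3, E:2, F:3, G:3, H:2, I:2, J:2, K:3, L:2, M:3.
The maximum eccentricity is 3, realized for instance by the pair M–F via M – I – B – F. So the diameter is 3.

3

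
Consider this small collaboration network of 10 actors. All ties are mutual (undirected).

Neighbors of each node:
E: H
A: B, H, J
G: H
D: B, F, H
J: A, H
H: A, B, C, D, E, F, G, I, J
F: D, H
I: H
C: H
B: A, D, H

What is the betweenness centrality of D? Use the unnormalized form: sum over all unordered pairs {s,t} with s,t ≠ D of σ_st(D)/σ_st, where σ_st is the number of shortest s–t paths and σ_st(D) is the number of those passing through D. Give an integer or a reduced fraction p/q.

Pairs whose geodesics pass through D — F–B: 1/2.
All other pairs contribute 0.
Summing the contributions gives betweenness(D) = 1/2.

1/2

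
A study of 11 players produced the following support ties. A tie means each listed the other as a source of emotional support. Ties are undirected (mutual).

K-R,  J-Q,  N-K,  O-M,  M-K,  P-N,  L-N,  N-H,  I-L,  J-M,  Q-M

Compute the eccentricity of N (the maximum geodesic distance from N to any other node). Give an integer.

3

Distances from N: H:1, I:2, J:3, K:1, L:1, M:2, O:3, P:1, Q:3, R:2.
The largest is 3 (to O, J, and Q), so the eccentricity of N is 3.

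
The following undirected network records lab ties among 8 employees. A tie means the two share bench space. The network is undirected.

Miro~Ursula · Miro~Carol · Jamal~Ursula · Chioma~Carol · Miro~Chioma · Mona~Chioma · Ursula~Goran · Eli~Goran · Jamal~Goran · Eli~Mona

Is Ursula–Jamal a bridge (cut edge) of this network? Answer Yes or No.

No

Even without that edge, Ursula still reaches Jamal via Ursula – Goran – Jamal, so the network stays connected. Not a bridge.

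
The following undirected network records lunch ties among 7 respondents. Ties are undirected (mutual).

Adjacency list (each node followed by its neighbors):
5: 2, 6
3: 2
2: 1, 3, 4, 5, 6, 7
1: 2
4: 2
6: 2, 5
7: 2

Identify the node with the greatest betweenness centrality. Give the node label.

Unnormalized betweenness of each node: 1:0, 2:14, 3:0, 4:0, 5:0, 6:0, 7:0.
2 has the largest value, 14, making it the main broker — the node through which the most shortest paths run.

2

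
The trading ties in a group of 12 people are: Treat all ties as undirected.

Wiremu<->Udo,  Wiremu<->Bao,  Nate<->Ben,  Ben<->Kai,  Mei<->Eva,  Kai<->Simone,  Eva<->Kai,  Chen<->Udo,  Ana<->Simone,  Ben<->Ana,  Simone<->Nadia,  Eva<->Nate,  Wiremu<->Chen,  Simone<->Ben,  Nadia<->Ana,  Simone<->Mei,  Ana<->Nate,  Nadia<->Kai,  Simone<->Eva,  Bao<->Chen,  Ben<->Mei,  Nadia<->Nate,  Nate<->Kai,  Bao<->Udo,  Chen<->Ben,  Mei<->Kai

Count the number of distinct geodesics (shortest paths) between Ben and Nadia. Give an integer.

4

The shortest distance is 2. The length-2 paths are: Ben–Simone–Nadia; Ben–Kai–Nadia; Ben–Ana–Nadia; Ben–Nate–Nadia.
That gives 4 distinct shortest paths.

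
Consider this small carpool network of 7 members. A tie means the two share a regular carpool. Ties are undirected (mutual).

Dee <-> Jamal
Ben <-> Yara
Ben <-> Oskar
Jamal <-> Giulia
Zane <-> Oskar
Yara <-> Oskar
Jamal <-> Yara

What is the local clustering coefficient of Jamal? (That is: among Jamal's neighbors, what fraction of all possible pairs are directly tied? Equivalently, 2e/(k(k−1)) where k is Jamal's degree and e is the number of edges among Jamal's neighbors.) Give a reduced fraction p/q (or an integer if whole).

0

Jamal's neighbors: Dee, Giulia, and Yara (k = 3).
Possible neighbor pairs: C(3,2) = 3. Edges among them: none → e = 0.
Clustering(Jamal) = 0/3 = 0.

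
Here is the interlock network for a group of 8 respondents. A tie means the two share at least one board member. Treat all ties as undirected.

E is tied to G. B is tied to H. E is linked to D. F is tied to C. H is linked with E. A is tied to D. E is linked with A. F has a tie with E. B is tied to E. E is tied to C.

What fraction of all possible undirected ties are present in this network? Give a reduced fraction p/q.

5/14

There are 10 edges and 8 nodes, so the maximum possible is C(8,2) = 28.
Density = 10/28 = 5/14.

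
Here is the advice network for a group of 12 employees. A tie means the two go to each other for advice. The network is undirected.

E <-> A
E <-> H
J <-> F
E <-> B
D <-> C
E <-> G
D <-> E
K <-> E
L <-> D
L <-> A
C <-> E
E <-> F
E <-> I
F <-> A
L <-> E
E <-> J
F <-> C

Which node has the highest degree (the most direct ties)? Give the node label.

Degrees — A:3, B:1, C:3, D:3, E:11, F:4, G:1, H:1, I:1, J:2, K:1, L:3.
The maximum is 11, attained only by E.

E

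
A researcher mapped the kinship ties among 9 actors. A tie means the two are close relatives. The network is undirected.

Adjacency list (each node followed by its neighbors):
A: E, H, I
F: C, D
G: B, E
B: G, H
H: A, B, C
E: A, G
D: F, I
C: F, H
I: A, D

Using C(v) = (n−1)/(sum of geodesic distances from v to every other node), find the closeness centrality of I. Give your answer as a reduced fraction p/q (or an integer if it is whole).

Distances from I: A:1, B:3, C:3, D:1, E:2, F:2, G:3, H:2. Sum = 17.
n = 9, so closeness = 8/17.

8/17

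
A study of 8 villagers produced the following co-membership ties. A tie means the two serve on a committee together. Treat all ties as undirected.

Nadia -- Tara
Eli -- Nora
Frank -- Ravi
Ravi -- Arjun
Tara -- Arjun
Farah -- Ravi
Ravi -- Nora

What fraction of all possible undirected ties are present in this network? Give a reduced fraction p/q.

1/4

There are 7 edges and 8 nodes, so the maximum possible is C(8,2) = 28.
Density = 7/28 = 1/4.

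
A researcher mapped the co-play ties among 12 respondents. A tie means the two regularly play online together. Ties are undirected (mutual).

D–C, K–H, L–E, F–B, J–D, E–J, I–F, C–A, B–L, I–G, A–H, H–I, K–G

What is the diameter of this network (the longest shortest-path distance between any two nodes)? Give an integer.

6

Eccentricity of each node (its greatest distance to any other): A:5, B:5, C:5, D:5, E:6, F:5, G:6, H:5, I:5, J:6, K:6, L:5.
The maximum eccentricity is 6, realized for instance by the pair G–J via G – I – H – A – C – D – J. So the diameter is 6.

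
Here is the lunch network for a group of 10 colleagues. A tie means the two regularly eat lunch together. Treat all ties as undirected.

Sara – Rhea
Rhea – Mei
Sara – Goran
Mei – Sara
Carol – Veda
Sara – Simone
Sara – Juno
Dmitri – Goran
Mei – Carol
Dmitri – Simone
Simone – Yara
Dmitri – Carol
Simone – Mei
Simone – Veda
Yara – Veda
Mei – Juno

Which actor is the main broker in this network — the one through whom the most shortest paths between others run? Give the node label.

Unnormalized betweenness of each node: Carol:3, Dmitri:3, Goran:1, Juno:0, Mei:49/6, Rhea:0, Sara:17/2, Simone:12, Veda:4/3, Yara:0.
Simone has the largest value, 12, making it the main broker — the node through which the most shortest paths run.

Simone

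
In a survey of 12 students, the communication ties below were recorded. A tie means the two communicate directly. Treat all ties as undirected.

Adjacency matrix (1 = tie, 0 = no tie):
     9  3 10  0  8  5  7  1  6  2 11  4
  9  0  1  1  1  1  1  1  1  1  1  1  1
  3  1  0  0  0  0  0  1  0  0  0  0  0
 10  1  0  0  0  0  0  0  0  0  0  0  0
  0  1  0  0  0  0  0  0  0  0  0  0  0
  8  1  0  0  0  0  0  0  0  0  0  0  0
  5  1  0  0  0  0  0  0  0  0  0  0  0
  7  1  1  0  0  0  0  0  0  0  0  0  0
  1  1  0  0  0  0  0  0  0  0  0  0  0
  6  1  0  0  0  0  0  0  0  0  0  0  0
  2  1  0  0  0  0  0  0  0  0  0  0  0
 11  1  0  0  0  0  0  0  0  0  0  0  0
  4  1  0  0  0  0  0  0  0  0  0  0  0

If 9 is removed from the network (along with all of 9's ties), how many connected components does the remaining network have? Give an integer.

10

Without 9, the remaining ties split the others into: {3, 7}; {10}; {0}; {8}; {5}; {1}; {6}; {2}; {11}; {4}.
That's 10 separate components.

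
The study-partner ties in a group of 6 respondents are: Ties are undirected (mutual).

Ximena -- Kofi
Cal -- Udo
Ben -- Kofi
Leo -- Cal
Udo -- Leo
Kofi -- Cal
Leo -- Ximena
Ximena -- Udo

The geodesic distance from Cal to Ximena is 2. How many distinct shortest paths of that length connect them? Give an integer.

The shortest distance is 2. The length-2 paths are: Cal–Leo–Ximena; Cal–Udo–Ximena; Cal–Kofi–Ximena.
That gives 3 distinct shortest paths.

3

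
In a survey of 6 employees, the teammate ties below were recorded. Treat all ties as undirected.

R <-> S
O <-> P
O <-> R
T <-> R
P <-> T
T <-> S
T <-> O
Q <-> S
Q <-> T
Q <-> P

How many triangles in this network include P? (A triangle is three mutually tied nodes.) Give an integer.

2

P's neighbors: O, Q, and T.
Neighbor pairs that are themselves tied: P–O–T; P–Q–T. Each forms one triangle with P, for 2 in total.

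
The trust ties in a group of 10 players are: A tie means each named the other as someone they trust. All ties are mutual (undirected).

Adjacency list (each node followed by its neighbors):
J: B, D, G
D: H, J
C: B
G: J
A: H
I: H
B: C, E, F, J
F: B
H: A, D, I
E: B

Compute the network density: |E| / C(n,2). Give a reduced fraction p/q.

There are 9 edges and 10 nodes, so the maximum possible is C(10,2) = 45.
Density = 9/45 = 1/5.

1/5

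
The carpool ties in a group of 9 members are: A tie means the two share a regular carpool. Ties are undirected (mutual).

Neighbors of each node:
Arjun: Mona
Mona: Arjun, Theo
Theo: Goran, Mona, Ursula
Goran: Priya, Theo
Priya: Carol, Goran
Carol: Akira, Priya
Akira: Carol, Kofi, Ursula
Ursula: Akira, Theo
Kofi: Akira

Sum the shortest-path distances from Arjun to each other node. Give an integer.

27

Distances from Arjun: Akira:4, Carol:5, Goran:3, Kofi:5, Mona:1, Priya:4, Theo:2, Ursula:3.
Sum = 4 + 5 + 3 + 5 + 1 + 4 + 2 + 3 = 27.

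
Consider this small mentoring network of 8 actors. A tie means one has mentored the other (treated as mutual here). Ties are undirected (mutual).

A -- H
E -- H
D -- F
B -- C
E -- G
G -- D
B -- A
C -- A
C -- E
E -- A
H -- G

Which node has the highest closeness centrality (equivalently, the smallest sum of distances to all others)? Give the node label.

Farness (sum of distances to all others) for each node — A:13, B:18, C:14, D:16, E:11, F:22, G:12, H:12.
The smallest farness is 11, for E, so E has the highest closeness.

E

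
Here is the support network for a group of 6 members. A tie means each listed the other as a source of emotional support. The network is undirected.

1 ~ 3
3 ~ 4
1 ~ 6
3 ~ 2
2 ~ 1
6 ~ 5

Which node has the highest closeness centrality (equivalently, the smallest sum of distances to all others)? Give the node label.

1

Farness (sum of distances to all others) for each node — 1:7, 2:9, 3:8, 4:12, 5:13, 6:9.
The smallest farness is 7, for 1, so 1 has the highest closeness.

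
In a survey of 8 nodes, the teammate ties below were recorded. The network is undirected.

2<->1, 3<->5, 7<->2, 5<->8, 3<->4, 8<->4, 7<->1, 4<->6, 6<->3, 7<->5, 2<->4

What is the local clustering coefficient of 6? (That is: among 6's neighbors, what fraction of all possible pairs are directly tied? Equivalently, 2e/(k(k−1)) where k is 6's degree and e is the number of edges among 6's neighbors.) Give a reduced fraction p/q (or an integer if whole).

1

6's neighbors: 3 and 4 (k = 2).
Possible neighbor pairs: C(2,2) = 1. Edges among them: 3–4 → e = 1.
Clustering(6) = 1/1.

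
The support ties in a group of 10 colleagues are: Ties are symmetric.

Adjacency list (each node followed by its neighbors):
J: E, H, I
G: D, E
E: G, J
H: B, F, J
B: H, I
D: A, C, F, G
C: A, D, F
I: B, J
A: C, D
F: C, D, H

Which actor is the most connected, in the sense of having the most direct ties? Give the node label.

Degrees — A:2, B:2, C:3, D:4, E:2, F:3, G:2, H:3, I:2, J:3.
The maximum is 4, attained only by D.

D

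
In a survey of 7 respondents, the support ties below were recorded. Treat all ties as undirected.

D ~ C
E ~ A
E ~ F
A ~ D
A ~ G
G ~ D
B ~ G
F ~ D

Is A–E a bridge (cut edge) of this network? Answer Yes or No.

No

Even without that edge, A still reaches E via A – D – F – E, so the network stays connected. Not a bridge.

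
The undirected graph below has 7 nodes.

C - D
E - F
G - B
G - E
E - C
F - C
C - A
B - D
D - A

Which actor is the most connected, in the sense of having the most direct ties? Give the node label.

C

Degrees — A:2, B:2, C:4, D:3, E:3, F:2, G:2.
The maximum is 4, attained only by C.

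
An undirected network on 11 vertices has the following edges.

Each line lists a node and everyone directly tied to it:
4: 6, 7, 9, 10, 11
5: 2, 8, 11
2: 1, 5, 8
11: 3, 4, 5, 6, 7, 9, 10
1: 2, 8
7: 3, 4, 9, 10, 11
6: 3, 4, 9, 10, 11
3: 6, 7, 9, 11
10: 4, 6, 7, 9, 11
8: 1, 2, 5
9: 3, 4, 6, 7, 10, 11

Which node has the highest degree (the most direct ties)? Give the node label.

Degrees — 1:2, 2:3, 3:4, 4:5, 5:3, 6:5, 7:5, 8:3, 9:6, 10:5, 11:7.
The maximum is 7, attained only by 11.

11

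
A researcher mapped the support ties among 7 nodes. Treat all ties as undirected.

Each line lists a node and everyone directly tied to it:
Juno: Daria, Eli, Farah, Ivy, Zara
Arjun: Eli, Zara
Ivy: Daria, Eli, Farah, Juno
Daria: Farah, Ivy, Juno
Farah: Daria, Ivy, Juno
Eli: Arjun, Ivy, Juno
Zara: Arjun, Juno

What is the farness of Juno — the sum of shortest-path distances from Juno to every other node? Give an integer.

7

Distances from Juno: Arjun:2, Daria:1, Eli:1, Farah:1, Ivy:1, Zara:1.
Sum = 2 + 1 + 1 + 1 + 1 + 1 = 7.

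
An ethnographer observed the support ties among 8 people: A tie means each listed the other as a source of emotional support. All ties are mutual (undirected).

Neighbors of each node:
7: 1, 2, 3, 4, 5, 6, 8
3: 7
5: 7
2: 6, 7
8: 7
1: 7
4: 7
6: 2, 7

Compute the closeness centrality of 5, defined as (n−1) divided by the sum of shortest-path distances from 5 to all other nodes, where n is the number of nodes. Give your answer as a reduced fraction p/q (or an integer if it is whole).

7/13

Distances from 5: 1:2, 2:2, 3:2, 4:2, 6:2, 7:1, 8:2. Sum = 13.
n = 8, so closeness = 7/13.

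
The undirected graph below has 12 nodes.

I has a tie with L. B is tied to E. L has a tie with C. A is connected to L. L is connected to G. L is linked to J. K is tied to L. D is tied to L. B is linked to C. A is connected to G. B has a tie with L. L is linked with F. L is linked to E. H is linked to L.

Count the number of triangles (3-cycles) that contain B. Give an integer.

2

B's neighbors: C, E, and L.
Neighbor pairs that are themselves tied: B–C–L; B–E–L. Each forms one triangle with B, for 2 in total.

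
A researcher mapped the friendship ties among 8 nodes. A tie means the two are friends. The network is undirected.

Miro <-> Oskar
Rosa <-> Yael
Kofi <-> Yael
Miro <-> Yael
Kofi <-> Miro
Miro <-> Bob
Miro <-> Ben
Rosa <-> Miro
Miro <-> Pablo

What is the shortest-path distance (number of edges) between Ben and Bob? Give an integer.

2

One shortest route is Ben – Miro – Bob, which uses 2 edges, and Ben and Bob are not directly tied, so nothing shorter exists. So d(Ben,Bob) = 2.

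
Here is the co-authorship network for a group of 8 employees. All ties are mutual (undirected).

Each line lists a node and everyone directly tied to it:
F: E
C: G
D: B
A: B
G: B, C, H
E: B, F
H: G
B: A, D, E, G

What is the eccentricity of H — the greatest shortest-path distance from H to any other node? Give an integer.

Distances from H: A:3, B:2, C:2, D:3, E:3, F:4, G:1.
The largest is 4 (to F), so the eccentricity of H is 4.

4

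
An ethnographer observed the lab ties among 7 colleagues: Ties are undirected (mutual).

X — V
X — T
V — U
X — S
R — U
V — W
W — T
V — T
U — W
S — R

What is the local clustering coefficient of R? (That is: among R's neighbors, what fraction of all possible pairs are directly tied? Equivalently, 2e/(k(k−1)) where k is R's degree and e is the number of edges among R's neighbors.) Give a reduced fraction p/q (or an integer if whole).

0

R's neighbors: S and U (k = 2).
Possible neighbor pairs: C(2,2) = 1. Edges among them: none → e = 0.
Clustering(R) = 0/1.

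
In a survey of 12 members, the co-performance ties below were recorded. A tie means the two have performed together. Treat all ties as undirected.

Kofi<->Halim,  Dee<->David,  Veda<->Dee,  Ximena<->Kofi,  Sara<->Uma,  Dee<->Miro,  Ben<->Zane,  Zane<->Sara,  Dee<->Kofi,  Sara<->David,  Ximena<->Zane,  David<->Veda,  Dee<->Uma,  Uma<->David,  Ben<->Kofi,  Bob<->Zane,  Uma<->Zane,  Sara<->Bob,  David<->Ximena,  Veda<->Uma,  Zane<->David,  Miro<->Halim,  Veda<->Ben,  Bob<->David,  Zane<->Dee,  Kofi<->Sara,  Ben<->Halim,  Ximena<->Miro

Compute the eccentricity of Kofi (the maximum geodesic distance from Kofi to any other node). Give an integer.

2

Distances from Kofi: Ben:1, Bob:2, David:2, Dee:1, Halim:1, Miro:2, Sara:1, Uma:2, Veda:2, Ximena:1, Zane:2.
The largest is 2 (to David, Miro, Zane, Veda, Bob, and Uma), so the eccentricity of Kofi is 2.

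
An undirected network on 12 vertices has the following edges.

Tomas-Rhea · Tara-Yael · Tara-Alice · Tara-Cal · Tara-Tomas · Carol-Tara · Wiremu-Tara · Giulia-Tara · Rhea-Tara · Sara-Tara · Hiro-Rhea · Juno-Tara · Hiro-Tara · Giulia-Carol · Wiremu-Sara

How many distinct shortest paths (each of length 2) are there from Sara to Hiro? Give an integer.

The shortest distance is 2, and the only length-2 path is Sara–Tara–Hiro. So there is exactly 1 shortest path.

1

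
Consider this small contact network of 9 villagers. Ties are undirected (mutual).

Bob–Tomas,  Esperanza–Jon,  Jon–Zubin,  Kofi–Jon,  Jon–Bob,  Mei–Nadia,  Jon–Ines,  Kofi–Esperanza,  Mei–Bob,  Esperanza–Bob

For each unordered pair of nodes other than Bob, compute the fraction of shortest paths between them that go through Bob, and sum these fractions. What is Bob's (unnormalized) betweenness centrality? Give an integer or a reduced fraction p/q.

17

Pairs whose geodesics pass through Bob — Nadia–Kofi: 2/2; Nadia–Tomas: 1; Nadia–Jon: 1; Nadia–Ines: 1; Nadia–Esperanza: 1; Nadia–Zubin: 1; Mei–Kofi: 2/2; Mei–Tomas: 1; Mei–Jon: 1; Mei–Ines: 1; Mei–Esperanza: 1; Mei–Zubin: 1; Kofi–Tomas: 2/2; Tomas–Jon: 1 … (+3 more pairs).
All other pairs contribute 0.
Summing the contributions gives betweenness(Bob) = 17.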